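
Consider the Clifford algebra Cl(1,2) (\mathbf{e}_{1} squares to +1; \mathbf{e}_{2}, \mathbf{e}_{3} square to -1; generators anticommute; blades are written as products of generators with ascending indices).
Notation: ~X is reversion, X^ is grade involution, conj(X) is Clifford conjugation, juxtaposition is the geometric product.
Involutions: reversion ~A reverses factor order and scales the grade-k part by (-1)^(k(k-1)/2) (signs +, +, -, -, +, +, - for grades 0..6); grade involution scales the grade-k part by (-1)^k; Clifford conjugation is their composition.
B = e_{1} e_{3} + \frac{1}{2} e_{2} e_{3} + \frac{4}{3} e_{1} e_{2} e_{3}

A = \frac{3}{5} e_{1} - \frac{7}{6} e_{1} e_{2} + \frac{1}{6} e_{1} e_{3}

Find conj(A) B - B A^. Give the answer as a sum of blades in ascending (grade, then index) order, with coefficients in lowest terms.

first term: -\frac{1}{6} + \frac{2}{9} e_{2} + \frac{43}{45} e_{3} - \frac{1}{12} e_{1} e_{2} - \frac{7}{12} e_{1} e_{3} - \frac{59}{30} e_{2} e_{3} - \frac{3}{10} e_{1} e_{2} e_{3}
second term: \frac{1}{6} - \frac{2}{9} e_{2} - \frac{43}{45} e_{3} - \frac{1}{12} e_{1} e_{2} - \frac{7}{12} e_{1} e_{3} - \frac{59}{30} e_{2} e_{3} - \frac{3}{10} e_{1} e_{2} e_{3}
Answer: -\frac{1}{3} + \frac{4}{9} e_{2} + \frac{86}{45} e_{3}


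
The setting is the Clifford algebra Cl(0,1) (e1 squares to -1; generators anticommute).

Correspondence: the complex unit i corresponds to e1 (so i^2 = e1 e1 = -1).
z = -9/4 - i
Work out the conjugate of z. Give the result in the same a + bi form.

In blades: z = -9/4 - e1.
Conjugation here is Clifford conjugation: the scalar is fixed and the grade-1 and grade-2 blades all flip sign, giving -9/4 + e1; translating back:
Answer: -9/4 + i


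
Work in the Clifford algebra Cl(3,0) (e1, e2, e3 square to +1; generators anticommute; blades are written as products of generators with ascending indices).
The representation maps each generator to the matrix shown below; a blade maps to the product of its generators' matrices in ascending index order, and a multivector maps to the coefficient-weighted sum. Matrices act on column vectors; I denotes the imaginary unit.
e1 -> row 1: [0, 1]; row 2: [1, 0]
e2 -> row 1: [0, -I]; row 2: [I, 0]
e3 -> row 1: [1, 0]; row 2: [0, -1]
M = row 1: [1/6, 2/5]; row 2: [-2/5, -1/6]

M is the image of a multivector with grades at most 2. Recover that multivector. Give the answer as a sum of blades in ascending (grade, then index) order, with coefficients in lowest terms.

Method: 1, rho(e1), rho(e2), rho(e3) form a trace-orthogonal basis of the 2x2 complex matrices (tr(X Y) = 2 if X = Y, else 0), so M = m0*1 + m1*rho(e1) + m2*rho(e2) + m3*rho(e3) with m0 = tr(M)/2 = 0, m1 = tr(M rho(e1))/2 = 0, m2 = tr(M rho(e2))/2 = 2*I/5, m3 = tr(M rho(e3))/2 = 1/6.
Multiplying table entries, the bivector images are rho(e1 e2) = I*rho(e3), rho(e1 e3) = -I*rho(e2), rho(e2 e3) = I*rho(e1); with real blade coefficients the real parts of m0..m3 are the coefficients of 1, e1, e2, e3 and the imaginary parts give the bivectors (e2 e3: Im m1, e1 e3: -Im m2, e1 e2: Im m3).
Answer: 1/6*e3 - 2/5*e1 e3


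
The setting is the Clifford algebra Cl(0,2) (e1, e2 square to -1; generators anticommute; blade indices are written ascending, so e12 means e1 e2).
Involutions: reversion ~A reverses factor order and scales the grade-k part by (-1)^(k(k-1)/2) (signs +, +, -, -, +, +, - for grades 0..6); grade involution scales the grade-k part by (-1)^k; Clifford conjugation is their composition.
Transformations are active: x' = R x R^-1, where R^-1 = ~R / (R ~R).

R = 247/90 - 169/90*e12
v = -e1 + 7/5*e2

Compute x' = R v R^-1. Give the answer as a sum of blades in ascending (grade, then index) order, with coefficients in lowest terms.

~R = 247/90 + 169/90*e12, and R ~R = 8957/810, so R^-1 = ~R / (8957/810).
R v = -26/225*e1 + 143/25*e2
Answer: 1249/1325*e1 + 1907/1325*e2


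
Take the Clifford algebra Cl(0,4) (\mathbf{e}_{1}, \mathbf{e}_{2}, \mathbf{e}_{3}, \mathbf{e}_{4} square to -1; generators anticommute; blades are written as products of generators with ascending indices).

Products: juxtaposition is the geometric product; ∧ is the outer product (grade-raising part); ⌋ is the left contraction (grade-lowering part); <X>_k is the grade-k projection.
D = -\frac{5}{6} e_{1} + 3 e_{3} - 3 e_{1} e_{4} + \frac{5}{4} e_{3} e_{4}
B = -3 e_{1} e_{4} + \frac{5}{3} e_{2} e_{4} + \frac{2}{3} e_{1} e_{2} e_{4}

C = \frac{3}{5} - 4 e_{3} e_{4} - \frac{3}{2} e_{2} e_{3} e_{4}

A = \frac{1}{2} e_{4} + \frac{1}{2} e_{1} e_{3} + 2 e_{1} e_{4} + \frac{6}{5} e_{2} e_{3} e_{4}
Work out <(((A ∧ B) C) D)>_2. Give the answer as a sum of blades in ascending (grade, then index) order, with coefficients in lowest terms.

step 1: -\frac{5}{6} e_{1} e_{2} e_{3} e_{4}
step 2: \frac{5}{4} e_{1} - \frac{10}{3} e_{1} e_{2} - \frac{1}{2} e_{1} e_{2} e_{3} e_{4}
step 3: \frac{25}{24} + \frac{25}{9} e_{2} + \frac{15}{4} e_{4} + \frac{5}{8} e_{1} e_{2} + \frac{15}{4} e_{1} e_{3} - \frac{3}{2} e_{2} e_{3} + 10 e_{2} e_{4} - 10 e_{1} e_{2} e_{3} - \frac{3}{2} e_{1} e_{2} e_{4} + \frac{25}{16} e_{1} e_{3} e_{4} + \frac{5}{12} e_{2} e_{3} e_{4} - \frac{25}{6} e_{1} e_{2} e_{3} e_{4}
step 4: \frac{5}{8} e_{1} e_{2} + \frac{15}{4} e_{1} e_{3} - \frac{3}{2} e_{2} e_{3} + 10 e_{2} e_{4}
Answer: \frac{5}{8} e_{1} e_{2} + \frac{15}{4} e_{1} e_{3} - \frac{3}{2} e_{2} e_{3} + 10 e_{2} e_{4}


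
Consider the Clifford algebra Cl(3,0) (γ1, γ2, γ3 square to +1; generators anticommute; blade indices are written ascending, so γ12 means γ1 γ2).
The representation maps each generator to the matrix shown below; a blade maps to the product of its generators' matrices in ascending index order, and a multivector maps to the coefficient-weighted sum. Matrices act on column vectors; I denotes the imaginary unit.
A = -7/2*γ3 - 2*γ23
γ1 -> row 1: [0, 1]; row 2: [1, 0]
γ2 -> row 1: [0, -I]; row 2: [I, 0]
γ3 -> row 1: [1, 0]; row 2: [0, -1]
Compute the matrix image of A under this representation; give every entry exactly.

Bivector images (products of the table entries): rho(γ23) = rho(γ2)rho(γ3) = row 1: [0, I]; row 2: [I, 0].
M = (-7/2)*rho(γ3) + (-2)*rho(γ23), summed entrywise:
Answer: row 1: [-7/2, -2*I]; row 2: [-2*I, 7/2]


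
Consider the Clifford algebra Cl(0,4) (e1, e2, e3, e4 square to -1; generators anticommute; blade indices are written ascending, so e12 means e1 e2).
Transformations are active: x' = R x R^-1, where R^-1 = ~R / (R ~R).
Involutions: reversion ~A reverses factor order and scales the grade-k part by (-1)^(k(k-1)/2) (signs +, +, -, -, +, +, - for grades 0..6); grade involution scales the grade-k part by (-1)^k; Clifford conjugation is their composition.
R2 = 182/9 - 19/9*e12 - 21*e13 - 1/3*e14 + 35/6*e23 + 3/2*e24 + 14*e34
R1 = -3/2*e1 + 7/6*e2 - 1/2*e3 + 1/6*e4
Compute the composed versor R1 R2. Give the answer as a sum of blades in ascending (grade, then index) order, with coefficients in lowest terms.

Distribute over the terms of R1 (each basis-blade product reordered to ascending indices, repeated generators contracted through their squares):
(-3/2*e1) R2 = -91/3*e1 - 19/6*e2 - 63/2*e3 - 1/2*e4 - 35/4*e123 - 9/4*e124 - 21*e134
(7/6*e2) R2 = -133/54*e1 + 637/27*e2 - 245/36*e3 - 7/4*e4 + 49/2*e123 + 7/18*e124 + 49/3*e234
(-1/2*e3) R2 = 21/2*e1 - 35/12*e2 - 91/9*e3 + 7*e4 + 19/18*e123 - 1/6*e134 + 3/4*e234
(1/6*e4) R2 = -1/18*e1 + 1/4*e2 + 7/3*e3 + 91/27*e4 - 19/54*e124 - 7/2*e134 + 35/36*e234
Summing the partial products and collecting blades:
Answer: -1207/54*e1 + 959/54*e2 - 553/12*e3 + 877/108*e4 + 605/36*e123 - 239/108*e124 - 74/3*e134 + 325/18*e234


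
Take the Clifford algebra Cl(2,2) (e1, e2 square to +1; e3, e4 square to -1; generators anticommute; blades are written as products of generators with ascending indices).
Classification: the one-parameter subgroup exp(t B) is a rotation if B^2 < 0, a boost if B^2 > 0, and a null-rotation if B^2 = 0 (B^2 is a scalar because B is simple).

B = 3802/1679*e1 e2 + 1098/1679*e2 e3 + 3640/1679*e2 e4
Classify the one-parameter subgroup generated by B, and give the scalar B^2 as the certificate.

B^2 term by term: the squares give (3802/1679)^2*(e1 e2)^2 + (1098/1679)^2*(e2 e3)^2 + (3640/1679)^2*(e2 e4)^2 = 14455204/2819041*(-1) + 1205604/2819041*(+1) + 13249600/2819041*(+1) = 0 (each basis 2-blade squares to minus the product of its generators' squares); cross terms between blades sharing an index anticommute and cancel. So B^2 = 0.
Answer: null-rotation, certificate B^2 = 0. Certificate logic: 0 is a conjugation-invariant scalar, so its sign fixes rotation versus boost versus null-rotation outright.


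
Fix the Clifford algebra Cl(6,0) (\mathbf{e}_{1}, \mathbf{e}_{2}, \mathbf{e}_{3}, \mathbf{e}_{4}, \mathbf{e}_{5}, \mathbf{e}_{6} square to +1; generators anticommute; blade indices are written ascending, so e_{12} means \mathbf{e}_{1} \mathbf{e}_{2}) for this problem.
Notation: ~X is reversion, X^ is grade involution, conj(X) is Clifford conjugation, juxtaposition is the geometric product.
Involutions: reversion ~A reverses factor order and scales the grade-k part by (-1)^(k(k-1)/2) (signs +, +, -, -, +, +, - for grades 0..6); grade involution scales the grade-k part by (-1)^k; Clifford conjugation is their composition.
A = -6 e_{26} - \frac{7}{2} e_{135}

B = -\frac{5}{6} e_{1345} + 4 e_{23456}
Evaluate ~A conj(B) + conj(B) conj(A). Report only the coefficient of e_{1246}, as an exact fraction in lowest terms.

first term: -\frac{35}{12} e_{4} - 24 e_{345} - 14 e_{1246} + 5 e_{123456}
second term: -\frac{35}{12} e_{4} - 24 e_{345} - 14 e_{1246} + 5 e_{123456}
Answer: -28


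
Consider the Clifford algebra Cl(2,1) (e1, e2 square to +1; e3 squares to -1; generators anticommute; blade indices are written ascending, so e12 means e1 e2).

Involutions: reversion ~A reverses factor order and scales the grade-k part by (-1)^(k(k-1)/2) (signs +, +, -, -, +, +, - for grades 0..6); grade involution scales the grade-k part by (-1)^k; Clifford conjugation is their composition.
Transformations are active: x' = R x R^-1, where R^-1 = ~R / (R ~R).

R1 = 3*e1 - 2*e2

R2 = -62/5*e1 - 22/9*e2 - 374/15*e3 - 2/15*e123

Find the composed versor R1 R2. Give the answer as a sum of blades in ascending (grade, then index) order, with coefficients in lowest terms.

Distribute over the terms of R1 (each basis-blade product reordered to ascending indices, repeated generators contracted through their squares):
(3*e1) R2 = -186/5 - 22/3*e12 - 374/5*e13 - 2/5*e23
(-2*e2) R2 = 44/9 - 124/5*e12 - 4/15*e13 + 748/15*e23
Summing the partial products and collecting blades:
Answer: -1454/45 - 482/15*e12 - 1126/15*e13 + 742/15*e23


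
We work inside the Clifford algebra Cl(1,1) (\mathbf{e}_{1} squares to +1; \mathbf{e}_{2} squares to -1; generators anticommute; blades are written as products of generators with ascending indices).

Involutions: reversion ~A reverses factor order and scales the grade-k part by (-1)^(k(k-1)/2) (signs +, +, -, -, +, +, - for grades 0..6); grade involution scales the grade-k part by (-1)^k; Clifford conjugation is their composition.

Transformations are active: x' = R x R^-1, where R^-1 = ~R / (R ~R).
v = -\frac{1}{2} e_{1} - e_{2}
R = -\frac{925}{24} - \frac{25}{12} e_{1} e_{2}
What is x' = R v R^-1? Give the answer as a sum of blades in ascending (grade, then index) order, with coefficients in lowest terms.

~R = -\frac{925}{24} + \frac{25}{12} e_{1} e_{2}, and R ~R = \frac{284375}{192}, so R^-1 = ~R / (\frac{284375}{192}).
R v = \frac{275}{16} e_{1} + \frac{75}{2} e_{2}
Answer: -\frac{359}{910} e_{1} - \frac{433}{455} e_{2}


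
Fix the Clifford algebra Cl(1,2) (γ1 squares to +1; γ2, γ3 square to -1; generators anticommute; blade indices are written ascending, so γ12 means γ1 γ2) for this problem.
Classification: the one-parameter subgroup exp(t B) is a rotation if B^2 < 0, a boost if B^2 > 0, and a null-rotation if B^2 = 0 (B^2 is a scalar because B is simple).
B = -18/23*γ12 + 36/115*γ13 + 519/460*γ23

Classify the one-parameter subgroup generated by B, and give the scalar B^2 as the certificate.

B^2 term by term: the squares give (-18/23)^2*(γ12)^2 + (36/115)^2*(γ13)^2 + (519/460)^2*(γ23)^2 = 324/529*(+1) + 1296/13225*(+1) + 269361/211600*(-1) = -9/16 (each basis 2-blade squares to minus the product of its generators' squares); cross terms between blades sharing an index anticommute and cancel. So B^2 = -9/16.
Answer: rotation, certificate B^2 = -9/16. Note: conjugating B changes its blade decomposition but never the scalar B^2 = -9/16, whose sign settles the classification.


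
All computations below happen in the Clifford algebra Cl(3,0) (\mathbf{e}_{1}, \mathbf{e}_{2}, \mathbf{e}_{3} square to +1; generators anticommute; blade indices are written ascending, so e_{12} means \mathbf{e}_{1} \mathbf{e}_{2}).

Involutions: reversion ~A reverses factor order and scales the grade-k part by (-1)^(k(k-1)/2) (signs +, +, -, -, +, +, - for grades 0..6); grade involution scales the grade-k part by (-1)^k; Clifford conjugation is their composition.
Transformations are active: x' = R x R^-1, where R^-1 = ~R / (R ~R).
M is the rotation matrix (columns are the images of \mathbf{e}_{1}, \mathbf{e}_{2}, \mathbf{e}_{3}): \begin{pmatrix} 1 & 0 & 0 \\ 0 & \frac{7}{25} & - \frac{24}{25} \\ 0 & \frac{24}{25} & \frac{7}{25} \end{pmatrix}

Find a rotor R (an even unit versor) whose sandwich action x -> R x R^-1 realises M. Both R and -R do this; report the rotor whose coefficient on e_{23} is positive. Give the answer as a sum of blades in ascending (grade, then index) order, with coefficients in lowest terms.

Method: write R = a + b12*e_{12} + b13*e_{13} + b23*e_{23} with a^2 + b12^2 + b13^2 + b23^2 = 1 (so R^-1 = ~R). Expanding the columns R e_j ~R gives tr M = 4a^2 - 1 and, from the antisymmetric part, M21 - M12 = -4a*b12, M13 - M31 = 4a*b13, M32 - M23 = -4a*b23.
Here tr M = \frac{39}{25}, so a^2 = (1 + tr M)/4 = \frac{16}{25} and a = ±\frac{4}{5}. Taking a = \frac{4}{5}: M21 - M12 = 0, M13 - M31 = 0, M32 - M23 = \frac{48}{25}, giving b12 = 0, b13 = 0, b23 = -\frac{3}{5}, i.e. R = \frac{4}{5} - \frac{3}{5} e_{23}.
Its e_{23} coefficient is negative, so report the other preimage -R.
Answer: -\frac{4}{5} + \frac{3}{5} e_{23}. Key observation: the double cover Spin(3) -> SO(3) sends R and -R to the same matrix (trace \frac{39}{25} here), so the stated sign of the e_{23} coefficient is what selects one sheet.


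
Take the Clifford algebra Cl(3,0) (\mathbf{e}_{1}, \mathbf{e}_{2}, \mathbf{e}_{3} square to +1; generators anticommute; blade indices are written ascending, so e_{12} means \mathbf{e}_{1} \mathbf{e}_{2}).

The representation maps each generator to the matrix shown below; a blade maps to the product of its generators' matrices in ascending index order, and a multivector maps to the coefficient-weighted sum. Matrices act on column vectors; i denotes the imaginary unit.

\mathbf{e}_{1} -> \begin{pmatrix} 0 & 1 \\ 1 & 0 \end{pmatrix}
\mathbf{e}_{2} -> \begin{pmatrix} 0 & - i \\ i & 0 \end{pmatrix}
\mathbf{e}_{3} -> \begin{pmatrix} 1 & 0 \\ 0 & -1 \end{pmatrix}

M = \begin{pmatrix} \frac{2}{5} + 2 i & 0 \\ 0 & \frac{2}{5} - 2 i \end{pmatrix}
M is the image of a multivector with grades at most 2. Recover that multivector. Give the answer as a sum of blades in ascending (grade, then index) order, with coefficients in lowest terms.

Method: 1, rho(e_{1}), rho(e_{2}), rho(e_{3}) form a trace-orthogonal basis of the 2x2 complex matrices (tr(X Y) = 2 if X = Y, else 0), so M = m0*1 + m1*rho(e_{1}) + m2*rho(e_{2}) + m3*rho(e_{3}) with m0 = tr(M)/2 = \frac{2}{5}, m1 = tr(M rho(e_{1}))/2 = 0, m2 = tr(M rho(e_{2}))/2 = 0, m3 = tr(M rho(e_{3}))/2 = 2 i.
Multiplying table entries, the bivector images are rho(e_{12}) = i*rho(e_{3}), rho(e_{13}) = -i*rho(e_{2}), rho(e_{23}) = i*rho(e_{1}); with real blade coefficients the real parts of m0..m3 are the coefficients of 1, e_{1}, e_{2}, e_{3} and the imaginary parts give the bivectors (e_{23}: Im m1, e_{13}: -Im m2, e_{12}: Im m3).
Answer: \frac{2}{5} + 2 e_{12}


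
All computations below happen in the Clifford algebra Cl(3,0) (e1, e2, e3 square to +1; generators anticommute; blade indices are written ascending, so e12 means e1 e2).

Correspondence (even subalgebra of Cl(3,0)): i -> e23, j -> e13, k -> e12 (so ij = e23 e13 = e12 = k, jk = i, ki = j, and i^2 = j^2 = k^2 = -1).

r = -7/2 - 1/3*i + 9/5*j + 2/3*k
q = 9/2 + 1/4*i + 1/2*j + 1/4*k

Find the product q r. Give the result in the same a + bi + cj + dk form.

In blades: q = 9/2 + 1/4*e12 + 1/2*e13 + 1/4*e23, r = -7/2 + 2/3*e12 + 9/5*e13 - 1/3*e23.
Distribute q over r term by term (generator squares from the signature, products reordered to ascending indices): (9/2)*r = -63/4 + 3*e12 + 81/10*e13 - 3/2*e23; (1/4*e12)*r = -1/6 - 7/8*e12 - 1/12*e13 - 9/20*e23; (1/2*e13)*r = -9/10 + 1/6*e12 - 7/4*e13 + 1/3*e23; (1/4*e23)*r = 1/12 + 9/20*e12 - 1/6*e13 - 7/8*e23.
Sum: -251/15 + 329/120*e12 + 61/10*e13 - 299/120*e23; translating back through the correspondence:
Answer: -251/15 - 299/120*i + 61/10*j + 329/120*k


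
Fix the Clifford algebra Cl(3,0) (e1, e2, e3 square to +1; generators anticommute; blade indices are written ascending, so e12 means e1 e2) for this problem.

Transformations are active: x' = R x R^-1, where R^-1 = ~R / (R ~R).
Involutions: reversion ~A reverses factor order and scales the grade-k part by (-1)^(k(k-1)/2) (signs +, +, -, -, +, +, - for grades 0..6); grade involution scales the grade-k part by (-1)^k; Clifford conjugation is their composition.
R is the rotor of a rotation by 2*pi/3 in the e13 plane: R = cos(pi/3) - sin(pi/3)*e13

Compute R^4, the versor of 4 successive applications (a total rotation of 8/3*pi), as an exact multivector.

Half-angle bookkeeping: 4 applications in e13 add up to rotor phase 4*pi/3 = 4*pi/3, so R^4 = cos(4*pi/3) - sin(4*pi/3)*e13.
cos(4*pi/3) = -1/2 and sin(4*pi/3) = -sqrt(3)/2, so R^4 = -1/2 + sqrt(3)/2*e13. The net rotation is 2/3*pi (after discarding 1 full turn, each of which contributes a factor -1 to the rotor); the rotor keeps the half-angle phase exactly.
Answer: -1/2 + sqrt(3)/2*e13


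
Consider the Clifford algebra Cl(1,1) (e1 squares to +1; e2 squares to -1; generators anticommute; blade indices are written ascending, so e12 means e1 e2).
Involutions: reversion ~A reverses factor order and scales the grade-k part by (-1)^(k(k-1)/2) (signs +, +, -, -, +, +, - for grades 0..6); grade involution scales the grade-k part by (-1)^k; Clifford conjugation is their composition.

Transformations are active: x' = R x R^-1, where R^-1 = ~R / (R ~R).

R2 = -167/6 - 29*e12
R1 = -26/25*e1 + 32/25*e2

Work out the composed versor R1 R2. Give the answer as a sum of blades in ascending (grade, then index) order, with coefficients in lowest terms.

Distribute over the terms of R1 (each basis-blade product reordered to ascending indices, repeated generators contracted through their squares):
(-26/25*e1) R2 = 2171/75*e1 + 754/25*e2
(32/25*e2) R2 = -928/25*e1 - 2672/75*e2
Summing the partial products and collecting blades:
Answer: -613/75*e1 - 82/15*e2


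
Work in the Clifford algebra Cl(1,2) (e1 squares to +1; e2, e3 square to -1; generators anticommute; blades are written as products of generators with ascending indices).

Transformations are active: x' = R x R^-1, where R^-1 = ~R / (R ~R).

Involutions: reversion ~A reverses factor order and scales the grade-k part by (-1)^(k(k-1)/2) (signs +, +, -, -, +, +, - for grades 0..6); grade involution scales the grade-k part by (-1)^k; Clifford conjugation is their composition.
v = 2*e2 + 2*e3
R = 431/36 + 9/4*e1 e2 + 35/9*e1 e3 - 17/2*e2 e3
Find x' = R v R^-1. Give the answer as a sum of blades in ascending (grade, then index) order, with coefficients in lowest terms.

~R = 431/36 - 9/4*e1 e2 - 35/9*e1 e3 + 17/2*e2 e3, and R ~R = 21103/108, so R^-1 = ~R / (21103/108).
R v = -221/18*e1 + 737/18*e2 + 125/18*e3 - 59/18*e1 e2 e3
Answer: -77197/63309*e1 + 60923/21103*e2 - 67964/63309*e3


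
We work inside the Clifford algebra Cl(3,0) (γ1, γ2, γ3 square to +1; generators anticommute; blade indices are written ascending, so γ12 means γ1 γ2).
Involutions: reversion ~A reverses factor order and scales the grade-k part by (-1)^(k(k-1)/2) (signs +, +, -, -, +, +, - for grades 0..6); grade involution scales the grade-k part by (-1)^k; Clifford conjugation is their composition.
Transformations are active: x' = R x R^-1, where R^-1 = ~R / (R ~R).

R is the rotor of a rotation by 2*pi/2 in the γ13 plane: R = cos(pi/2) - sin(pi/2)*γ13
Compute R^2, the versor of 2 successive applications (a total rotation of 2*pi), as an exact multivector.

The rotor phase is half the rotation angle and phases add under composition, so 2 steps in the γ13 plane accumulate phase 2*(pi/2) = pi: R^2 = cos(pi) - sin(pi)*γ13.
cos(pi) = -1 and sin(pi) = 0, so R^2 = -1. The total rotation 2*pi is 1 full turn, so every vector returns to itself, yet the rotor is -1, on the OTHER sheet of the double cover (an odd number of 2*pi turns).
Answer: -1


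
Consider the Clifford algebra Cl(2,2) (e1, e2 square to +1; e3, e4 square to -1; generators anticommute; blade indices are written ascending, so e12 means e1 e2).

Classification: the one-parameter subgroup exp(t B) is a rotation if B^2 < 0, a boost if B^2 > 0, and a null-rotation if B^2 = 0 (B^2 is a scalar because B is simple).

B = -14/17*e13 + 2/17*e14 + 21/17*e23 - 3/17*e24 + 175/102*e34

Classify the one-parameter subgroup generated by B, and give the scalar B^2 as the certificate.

B^2 term by term: the squares give (-14/17)^2*(e13)^2 + (2/17)^2*(e14)^2 + (21/17)^2*(e23)^2 + (-3/17)^2*(e24)^2 + (175/102)^2*(e34)^2 = 196/289*(+1) + 4/289*(+1) + 441/289*(+1) + 9/289*(+1) + 30625/10404*(-1) = -25/36 (each basis 2-blade squares to minus the product of its generators' squares); cross terms between blades sharing an index anticommute and cancel; the commuting (index-disjoint) pairs give grade-4 terms 2*c*c'*(blade product), which cancel blade by blade — e1234: -84/289 + 84/289 = 0 — confirming B is simple. So B^2 = -25/36.
Answer: rotation, certificate B^2 = -25/36. Certificate logic: -25/36 is a conjugation-invariant scalar, so its sign fixes rotation versus boost versus null-rotation outright.


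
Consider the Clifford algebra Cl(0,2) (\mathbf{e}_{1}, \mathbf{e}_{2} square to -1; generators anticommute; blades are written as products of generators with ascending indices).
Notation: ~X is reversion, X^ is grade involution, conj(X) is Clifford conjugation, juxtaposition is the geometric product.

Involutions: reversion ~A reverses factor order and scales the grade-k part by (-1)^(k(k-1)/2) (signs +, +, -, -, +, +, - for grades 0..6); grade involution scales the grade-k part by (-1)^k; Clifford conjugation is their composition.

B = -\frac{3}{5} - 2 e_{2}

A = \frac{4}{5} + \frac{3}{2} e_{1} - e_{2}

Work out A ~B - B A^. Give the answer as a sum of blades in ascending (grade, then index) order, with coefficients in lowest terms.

first term: -\frac{62}{25} - \frac{9}{10} e_{1} - e_{2} - 3 e_{1} e_{2}
second term: \frac{38}{25} + \frac{9}{10} e_{1} - \frac{11}{5} e_{2} - 3 e_{1} e_{2}
Answer: -4 - \frac{9}{5} e_{1} + \frac{6}{5} e_{2}


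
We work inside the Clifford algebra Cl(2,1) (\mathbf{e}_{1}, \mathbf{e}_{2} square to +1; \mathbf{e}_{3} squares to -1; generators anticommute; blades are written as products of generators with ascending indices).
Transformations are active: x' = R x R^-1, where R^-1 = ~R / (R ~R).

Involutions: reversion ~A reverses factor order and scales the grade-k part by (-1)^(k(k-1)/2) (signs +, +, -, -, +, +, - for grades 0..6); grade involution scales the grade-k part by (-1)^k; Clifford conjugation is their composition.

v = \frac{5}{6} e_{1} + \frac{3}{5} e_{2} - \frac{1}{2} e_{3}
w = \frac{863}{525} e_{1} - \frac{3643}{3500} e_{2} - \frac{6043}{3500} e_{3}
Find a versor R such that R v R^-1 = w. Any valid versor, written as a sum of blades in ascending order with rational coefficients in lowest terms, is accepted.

The midline construction: v and w both square to \frac{181}{225}, so reflecting in their sum \frac{867}{350} e_{1} - \frac{1543}{3500} e_{2} - \frac{7793}{3500} e_{3} exchanges them.
Answer: \frac{867}{350} e_{1} - \frac{1543}{3500} e_{2} - \frac{7793}{3500} e_{3}


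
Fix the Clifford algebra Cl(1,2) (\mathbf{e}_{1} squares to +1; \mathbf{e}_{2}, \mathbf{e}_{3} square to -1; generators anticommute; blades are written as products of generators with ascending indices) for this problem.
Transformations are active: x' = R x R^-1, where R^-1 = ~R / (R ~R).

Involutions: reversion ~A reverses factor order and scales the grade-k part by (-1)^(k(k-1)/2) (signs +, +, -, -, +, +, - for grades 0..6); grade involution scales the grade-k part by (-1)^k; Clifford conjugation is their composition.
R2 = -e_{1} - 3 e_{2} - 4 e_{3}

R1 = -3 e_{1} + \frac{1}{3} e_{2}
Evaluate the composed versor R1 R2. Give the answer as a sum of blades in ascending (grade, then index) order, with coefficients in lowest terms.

Distribute over the terms of R1 (each basis-blade product reordered to ascending indices, repeated generators contracted through their squares):
(-3 e_{1}) R2 = 3 + 9 e_{1} e_{2} + 12 e_{1} e_{3}
(\frac{1}{3} e_{2}) R2 = 1 + \frac{1}{3} e_{1} e_{2} - \frac{4}{3} e_{2} e_{3}
Summing the partial products and collecting blades:
Answer: 4 + \frac{28}{3} e_{1} e_{2} + 12 e_{1} e_{3} - \frac{4}{3} e_{2} e_{3}


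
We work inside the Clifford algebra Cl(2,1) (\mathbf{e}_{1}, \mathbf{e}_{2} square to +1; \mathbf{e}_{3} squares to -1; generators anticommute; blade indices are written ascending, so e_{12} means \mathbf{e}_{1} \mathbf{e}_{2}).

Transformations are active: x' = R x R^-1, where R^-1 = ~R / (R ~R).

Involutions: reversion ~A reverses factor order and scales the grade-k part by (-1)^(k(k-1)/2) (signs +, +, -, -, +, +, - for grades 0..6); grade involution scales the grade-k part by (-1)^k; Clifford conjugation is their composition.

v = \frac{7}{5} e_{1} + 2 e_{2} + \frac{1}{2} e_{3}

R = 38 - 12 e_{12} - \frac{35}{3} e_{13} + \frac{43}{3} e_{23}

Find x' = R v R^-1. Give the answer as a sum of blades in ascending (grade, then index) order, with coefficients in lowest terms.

~R = 38 + 12 e_{12} + \frac{35}{3} e_{13} - \frac{43}{3} e_{23}, and R ~R = \frac{11218}{9}, so R^-1 = ~R / (\frac{11218}{9}).
R v = \frac{1051}{30} e_{1} + \frac{2569}{30} e_{2} + \frac{20}{3} e_{3} + \frac{187}{5} e_{123}
Answer: -\frac{49}{395} e_{1} + \frac{70708}{28045} e_{2} - \frac{45637}{56090} e_{3}


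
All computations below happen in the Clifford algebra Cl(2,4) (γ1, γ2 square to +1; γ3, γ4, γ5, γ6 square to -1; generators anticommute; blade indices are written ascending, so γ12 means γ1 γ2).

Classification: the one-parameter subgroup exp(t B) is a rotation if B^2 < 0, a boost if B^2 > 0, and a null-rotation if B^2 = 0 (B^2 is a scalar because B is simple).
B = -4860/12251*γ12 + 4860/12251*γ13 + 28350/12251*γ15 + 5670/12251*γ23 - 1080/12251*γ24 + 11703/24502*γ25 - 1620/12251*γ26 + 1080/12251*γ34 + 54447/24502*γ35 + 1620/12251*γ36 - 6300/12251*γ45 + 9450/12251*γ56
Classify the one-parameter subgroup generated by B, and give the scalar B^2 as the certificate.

B^2 term by term: the squares give (-4860/12251)^2*(γ12)^2 + (4860/12251)^2*(γ13)^2 + (28350/12251)^2*(γ15)^2 + (5670/12251)^2*(γ23)^2 + (-1080/12251)^2*(γ24)^2 + (11703/24502)^2*(γ25)^2 + (-1620/12251)^2*(γ26)^2 + (1080/12251)^2*(γ34)^2 + (54447/24502)^2*(γ35)^2 + (1620/12251)^2*(γ36)^2 + (-6300/12251)^2*(γ45)^2 + (9450/12251)^2*(γ56)^2 = 23619600/150087001*(-1) + 23619600/150087001*(+1) + 803722500/150087001*(+1) + 32148900/150087001*(+1) + 1166400/150087001*(+1) + 136960209/600348004*(+1) + 2624400/150087001*(+1) + 1166400/150087001*(-1) + 2964475809/600348004*(-1) + 2624400/150087001*(-1) + 39690000/150087001*(-1) + 89302500/150087001*(-1) = 0 (each basis 2-blade squares to minus the product of its generators' squares); cross terms between blades sharing an index anticommute and cancel; the commuting (index-disjoint) pairs give grade-4 terms 2*c*c'*(blade product), which cancel blade by blade — γ1234: -10497600/150087001 + 10497600/150087001 = 0; γ1235: -264612420/150087001 - 56876580/150087001 + 321489000/150087001 = 0; γ1236: -15746400/150087001 + 15746400/150087001 = 0; γ1245: 61236000/150087001 - 61236000/150087001 = 0; γ1256: -91854000/150087001 + 91854000/150087001 = 0; γ1345: -61236000/150087001 + 61236000/150087001 = 0; γ1356: 91854000/150087001 - 91854000/150087001 = 0; γ2345: -71442000/150087001 + 58802760/150087001 + 12639240/150087001 = 0; γ2346: 3499200/150087001 - 3499200/150087001 = 0; γ2356: 107163000/150087001 - 18958860/150087001 - 88204140/150087001 = 0; γ2456: -20412000/150087001 + 20412000/150087001 = 0; γ3456: 20412000/150087001 - 20412000/150087001 = 0 — confirming B is simple. So B^2 = 0.
Answer: null-rotation, certificate B^2 = 0. Certificate logic: 0 is a conjugation-invariant scalar, so its sign fixes rotation versus boost versus null-rotation outright.


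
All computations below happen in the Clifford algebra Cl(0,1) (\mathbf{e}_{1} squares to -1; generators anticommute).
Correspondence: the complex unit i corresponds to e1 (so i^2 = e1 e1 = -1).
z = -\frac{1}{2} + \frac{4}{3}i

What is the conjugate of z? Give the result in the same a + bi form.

In blades: z = -\frac{1}{2} + \frac{4}{3} e_{1}.
Conjugation here is Clifford conjugation: the scalar is fixed and the grade-1 and grade-2 blades all flip sign, giving -\frac{1}{2} - \frac{4}{3} e_{1}; translating back:
Answer: -\frac{1}{2} - \frac{4}{3}i


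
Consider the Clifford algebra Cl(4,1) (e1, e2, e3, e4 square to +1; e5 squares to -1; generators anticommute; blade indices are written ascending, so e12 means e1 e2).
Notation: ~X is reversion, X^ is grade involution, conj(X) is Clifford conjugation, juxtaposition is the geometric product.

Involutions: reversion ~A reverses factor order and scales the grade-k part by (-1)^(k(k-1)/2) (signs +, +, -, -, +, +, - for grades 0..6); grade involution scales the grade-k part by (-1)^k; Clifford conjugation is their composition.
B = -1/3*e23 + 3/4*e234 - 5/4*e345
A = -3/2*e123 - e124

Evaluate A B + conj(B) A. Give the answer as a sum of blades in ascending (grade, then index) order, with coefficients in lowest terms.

first term: -1/2*e1 - 3/4*e13 + 9/8*e14 + 1/3*e134 - 5/4*e1235 + 15/8*e1245
second term: 1/2*e1 + 3/4*e13 - 9/8*e14 + 1/3*e134 - 5/4*e1235 + 15/8*e1245
Answer: 2/3*e134 - 5/2*e1235 + 15/4*e1245


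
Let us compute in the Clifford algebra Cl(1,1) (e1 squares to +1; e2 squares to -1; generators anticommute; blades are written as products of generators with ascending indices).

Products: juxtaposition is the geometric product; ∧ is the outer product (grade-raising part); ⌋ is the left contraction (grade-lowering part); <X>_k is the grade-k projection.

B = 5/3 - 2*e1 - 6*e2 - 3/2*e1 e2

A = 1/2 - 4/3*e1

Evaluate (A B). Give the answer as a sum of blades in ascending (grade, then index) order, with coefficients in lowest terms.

step 1: 7/2 - 29/9*e1 - e2 + 29/4*e1 e2
Answer: 7/2 - 29/9*e1 - e2 + 29/4*e1 e2


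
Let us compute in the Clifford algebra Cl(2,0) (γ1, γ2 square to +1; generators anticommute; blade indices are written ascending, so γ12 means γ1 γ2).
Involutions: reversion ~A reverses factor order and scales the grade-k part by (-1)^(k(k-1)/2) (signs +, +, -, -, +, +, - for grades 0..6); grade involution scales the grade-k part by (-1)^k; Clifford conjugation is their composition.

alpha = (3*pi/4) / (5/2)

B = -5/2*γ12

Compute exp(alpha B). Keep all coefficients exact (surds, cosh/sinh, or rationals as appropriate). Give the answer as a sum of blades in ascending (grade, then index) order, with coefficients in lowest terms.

B^2 = (-5/2)^2*(γ12)^2 = 25/4*(-1) = -25/4 (a basis 2-blade squares to minus the product of its generators' squares).
B^2 = -25/4 — B^2 < 0, so the exponential closes trigonometrically: l = 5/2, alpha*l = 3*pi/4, so exp(alpha B) = cos(3*pi/4) + (sin(3*pi/4)/(5/2))*B = -sqrt(2)/2 + (sqrt(2)/5)*B.
Answer: -sqrt(2)/2 - sqrt(2)/2*γ12


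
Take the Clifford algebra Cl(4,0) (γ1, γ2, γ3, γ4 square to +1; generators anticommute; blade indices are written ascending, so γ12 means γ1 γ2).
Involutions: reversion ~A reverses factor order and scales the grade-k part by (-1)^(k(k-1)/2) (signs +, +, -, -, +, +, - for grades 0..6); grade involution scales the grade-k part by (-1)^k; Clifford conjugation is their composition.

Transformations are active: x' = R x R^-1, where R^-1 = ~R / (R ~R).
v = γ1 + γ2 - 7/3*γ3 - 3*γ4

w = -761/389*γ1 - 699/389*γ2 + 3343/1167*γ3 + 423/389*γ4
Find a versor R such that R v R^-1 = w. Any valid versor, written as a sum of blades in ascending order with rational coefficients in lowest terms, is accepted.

Here q(v) = q(w) = 148/9; the classical choice R = v + w = -372/389*γ1 - 310/389*γ2 + 620/1167*γ3 - 744/389*γ4 then realises v -> w under the sandwich.
Answer: -372/389*γ1 - 310/389*γ2 + 620/1167*γ3 - 744/389*γ4


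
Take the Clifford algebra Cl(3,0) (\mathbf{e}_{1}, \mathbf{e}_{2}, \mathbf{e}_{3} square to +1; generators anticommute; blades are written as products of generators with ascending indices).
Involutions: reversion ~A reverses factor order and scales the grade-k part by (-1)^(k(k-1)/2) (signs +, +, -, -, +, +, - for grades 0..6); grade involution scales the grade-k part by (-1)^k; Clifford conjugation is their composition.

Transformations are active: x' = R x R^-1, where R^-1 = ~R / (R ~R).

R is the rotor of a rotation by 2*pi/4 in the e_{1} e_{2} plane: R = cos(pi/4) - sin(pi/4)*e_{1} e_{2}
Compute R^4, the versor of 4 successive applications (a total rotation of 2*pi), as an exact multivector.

Because a rotor carries half the rotation angle, composing 4 copies of this e_{1} e_{2}-plane rotor multiplies the phase: 4*(pi/4) = \pi, hence R^4 = cos(\pi) - sin(\pi)*e_{1} e_{2}.
cos(\pi) = -1 and sin(\pi) = 0, so R^4 = -1. The total rotation 2*pi is 1 full turn, so every vector returns to itself, yet the rotor is -1, on the OTHER sheet of the double cover (an odd number of 2*pi turns).
Answer: -1


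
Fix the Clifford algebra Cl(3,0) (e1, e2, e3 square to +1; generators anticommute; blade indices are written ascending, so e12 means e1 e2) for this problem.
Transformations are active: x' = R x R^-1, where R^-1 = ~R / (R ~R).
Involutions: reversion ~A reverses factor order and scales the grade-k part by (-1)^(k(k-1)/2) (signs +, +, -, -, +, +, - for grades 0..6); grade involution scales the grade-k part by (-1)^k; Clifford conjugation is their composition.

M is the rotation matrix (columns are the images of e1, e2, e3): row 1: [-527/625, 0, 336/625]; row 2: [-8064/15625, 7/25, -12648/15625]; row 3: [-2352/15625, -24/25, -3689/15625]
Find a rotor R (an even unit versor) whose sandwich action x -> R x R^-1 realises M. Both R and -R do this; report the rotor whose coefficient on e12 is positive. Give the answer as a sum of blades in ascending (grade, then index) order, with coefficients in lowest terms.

Method: write R = a + b12*e12 + b13*e13 + b23*e23 with a^2 + b12^2 + b13^2 + b23^2 = 1 (so R^-1 = ~R). Expanding the columns R e_j ~R gives tr M = 4a^2 - 1 and, from the antisymmetric part, M21 - M12 = -4a*b12, M13 - M31 = 4a*b13, M32 - M23 = -4a*b23.
Here tr M = -12489/15625, so a^2 = (1 + tr M)/4 = 784/15625 and a = ±28/125. Taking a = 28/125: M21 - M12 = -8064/15625, M13 - M31 = 10752/15625, M32 - M23 = -2352/15625, giving b12 = 72/125, b13 = 96/125, b23 = 21/125, i.e. R = 28/125 + 72/125*e12 + 96/125*e13 + 21/125*e23.
Its e12 coefficient is already positive.
Answer: 28/125 + 72/125*e12 + 96/125*e13 + 21/125*e23. Why the constraint matters: R and -R act identically through the sandwich — M has trace -12489/15625 either way — so only the sign condition on e12 picks one of the two preimages.


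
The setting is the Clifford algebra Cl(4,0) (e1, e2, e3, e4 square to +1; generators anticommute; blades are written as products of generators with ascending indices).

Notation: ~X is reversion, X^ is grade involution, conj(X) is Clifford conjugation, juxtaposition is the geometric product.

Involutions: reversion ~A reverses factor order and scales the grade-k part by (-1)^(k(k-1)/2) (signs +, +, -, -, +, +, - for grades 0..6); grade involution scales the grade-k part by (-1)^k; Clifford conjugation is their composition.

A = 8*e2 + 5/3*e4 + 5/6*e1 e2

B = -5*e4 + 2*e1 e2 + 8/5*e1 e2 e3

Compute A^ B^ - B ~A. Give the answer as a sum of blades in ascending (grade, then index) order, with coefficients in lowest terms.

first term: -10 + 16*e1 + 4/3*e3 - 64/5*e1 e3 - 40*e2 e4 + 5/6*e1 e2 e4 - 8/3*e1 e2 e3 e4
second term: -20/3 + 16*e1 + 4/3*e3 - 64/5*e1 e3 + 40*e2 e4 + 15/2*e1 e2 e4 + 8/3*e1 e2 e3 e4
Answer: -10/3 - 80*e2 e4 - 20/3*e1 e2 e4 - 16/3*e1 e2 e3 e4


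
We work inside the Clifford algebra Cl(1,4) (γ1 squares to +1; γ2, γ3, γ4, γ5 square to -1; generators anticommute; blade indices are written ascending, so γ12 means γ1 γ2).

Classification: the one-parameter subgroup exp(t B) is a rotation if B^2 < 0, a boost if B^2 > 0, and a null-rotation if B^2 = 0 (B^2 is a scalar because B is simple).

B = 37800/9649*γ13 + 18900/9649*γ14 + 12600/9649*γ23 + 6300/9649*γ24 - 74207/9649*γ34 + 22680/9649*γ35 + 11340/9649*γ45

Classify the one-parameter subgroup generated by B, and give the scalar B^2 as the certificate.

B^2 term by term: the squares give (37800/9649)^2*(γ13)^2 + (18900/9649)^2*(γ14)^2 + (12600/9649)^2*(γ23)^2 + (6300/9649)^2*(γ24)^2 + (-74207/9649)^2*(γ34)^2 + (22680/9649)^2*(γ35)^2 + (11340/9649)^2*(γ45)^2 = 1428840000/93103201*(+1) + 357210000/93103201*(+1) + 158760000/93103201*(-1) + 39690000/93103201*(-1) + 5506678849/93103201*(-1) + 514382400/93103201*(-1) + 128595600/93103201*(-1) = -49 (each basis 2-blade squares to minus the product of its generators' squares); cross terms between blades sharing an index anticommute and cancel; the commuting (index-disjoint) pairs give grade-4 terms 2*c*c'*(blade product), which cancel blade by blade — γ1234: -476280000/93103201 + 476280000/93103201 = 0; γ1345: 857304000/93103201 - 857304000/93103201 = 0; γ2345: 285768000/93103201 - 285768000/93103201 = 0 — confirming B is simple. So B^2 = -49.
Answer: rotation, certificate B^2 = -49. The scalar -49 is the complete invariant here: its sign names the subgroup type.


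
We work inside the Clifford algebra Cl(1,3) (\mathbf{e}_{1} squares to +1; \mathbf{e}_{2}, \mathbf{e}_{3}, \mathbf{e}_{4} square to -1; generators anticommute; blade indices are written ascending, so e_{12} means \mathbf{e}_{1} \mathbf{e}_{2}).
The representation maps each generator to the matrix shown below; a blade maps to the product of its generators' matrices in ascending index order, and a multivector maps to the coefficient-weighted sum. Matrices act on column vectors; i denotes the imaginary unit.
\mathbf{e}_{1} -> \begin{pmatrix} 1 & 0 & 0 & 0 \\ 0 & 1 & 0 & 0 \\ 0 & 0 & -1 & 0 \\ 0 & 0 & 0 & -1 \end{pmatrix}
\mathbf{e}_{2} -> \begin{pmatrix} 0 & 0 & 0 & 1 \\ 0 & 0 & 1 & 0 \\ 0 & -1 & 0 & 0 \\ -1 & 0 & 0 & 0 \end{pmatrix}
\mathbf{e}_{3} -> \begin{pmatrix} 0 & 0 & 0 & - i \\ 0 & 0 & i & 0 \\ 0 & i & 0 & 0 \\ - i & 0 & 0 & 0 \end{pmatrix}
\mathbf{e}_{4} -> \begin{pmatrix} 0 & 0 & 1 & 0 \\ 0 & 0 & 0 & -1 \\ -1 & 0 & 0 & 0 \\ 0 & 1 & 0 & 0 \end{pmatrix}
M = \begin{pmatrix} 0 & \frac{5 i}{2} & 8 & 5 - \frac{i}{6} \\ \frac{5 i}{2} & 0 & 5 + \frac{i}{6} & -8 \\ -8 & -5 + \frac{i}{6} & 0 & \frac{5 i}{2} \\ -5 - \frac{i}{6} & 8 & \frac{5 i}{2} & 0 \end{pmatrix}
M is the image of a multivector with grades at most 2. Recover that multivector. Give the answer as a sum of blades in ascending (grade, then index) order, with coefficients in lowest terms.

Method: the blade images are trace-orthogonal — tr(rho(e_A) rho(e_B)^-1) = 4 if A = B and 0 otherwise — and rho(e_A)^-1 = (e_A)^2 * rho(e_A) with (e_A)^2 = +1 or -1, so the coefficient of e_A in the preimage is (e_A)^2 * tr(M rho(e_A))/4.
Nonzero projections over blades of grade <= 2: e_{2}: (e_{2})^2 = -1, tr(M rho(e_{2})) = -20, coefficient 5; e_{3}: (e_{3})^2 = -1, tr(M rho(e_{3})) = - \frac{2}{3}, coefficient \frac{1}{6}; e_{4}: (e_{4})^2 = -1, tr(M rho(e_{4})) = -32, coefficient 8; e_{34}: (e_{34})^2 = -1, tr(M rho(e_{34})) = 10, coefficient -\frac{5}{2}. Every other blade of grade <= 2 projects to 0.
Answer: 5 e_{2} + \frac{1}{6} e_{3} + 8 e_{4} - \frac{5}{2} e_{34}
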